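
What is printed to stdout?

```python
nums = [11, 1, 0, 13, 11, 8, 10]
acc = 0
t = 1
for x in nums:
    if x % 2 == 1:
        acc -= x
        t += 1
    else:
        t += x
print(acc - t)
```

x=11: odd, acc = 0-11 = -11; t=2
x=1: odd, acc = (-11)-1 = -12; t=3
x=0: not odd; t=3
x=13: odd, acc = (-12)-13 = -25; t=4
x=11: odd, acc = (-25)-11 = -36; t=5
x=8: not odd; t=13
x=10: not odd; t=23
acc-t = (-36)-23 = -59

-59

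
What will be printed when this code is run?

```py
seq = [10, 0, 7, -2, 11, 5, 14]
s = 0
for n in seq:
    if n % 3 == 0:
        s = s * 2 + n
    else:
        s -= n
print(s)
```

n=10: not %3==0, s = 0-10 = -10
n=0: %3==0, s = (-10)*2+0 = -20
n=7: not %3==0, s = (-20)-7 = -27
n=-2: not %3==0, s = (-27)-(-2) = -25
n=11: not %3==0, s = (-25)-11 = -36
n=5: not %3==0, s = (-36)-5 = -41
n=14: not %3==0, s = (-41)-14 = -55

-55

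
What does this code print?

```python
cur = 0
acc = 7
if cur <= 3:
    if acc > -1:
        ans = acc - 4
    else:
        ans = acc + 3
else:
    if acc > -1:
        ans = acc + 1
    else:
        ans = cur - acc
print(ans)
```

3

cur=0, acc=7
cur <= 3 is True; acc > -1 is True
→ ans = acc - 4 = 3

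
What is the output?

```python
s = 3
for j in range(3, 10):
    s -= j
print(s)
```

j=3: s = 3-3 = 0
j=4: s = 0-4 = -4
j=5: s = (-4)-5 = -9
j=6: s = (-9)-6 = -15
j=7: s = (-15)-7 = -22
j=8: s = (-22)-8 = -30
j=9: s = (-30)-9 = -39

-39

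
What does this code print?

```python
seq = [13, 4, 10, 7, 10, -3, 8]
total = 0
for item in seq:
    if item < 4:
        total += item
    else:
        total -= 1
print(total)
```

-9

item=13: not <4, total = 0-1 = -1
item=4: not <4, total = (-1)-1 = -2
item=10: not <4, total = (-2)-1 = -3
item=7: not <4, total = (-3)-1 = -4
item=10: not <4, total = (-4)-1 = -5
item=-3: <4, total = (-5)+(-3) = -8
item=8: not <4, total = (-8)-1 = -9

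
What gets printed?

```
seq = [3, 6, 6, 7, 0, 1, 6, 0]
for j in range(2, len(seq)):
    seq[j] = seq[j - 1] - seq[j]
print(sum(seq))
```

-41

j=2: seq[2] = 6-6 = 0 → [3, 6, 0, 7, 0, 1, 6, 0]
j=3: seq[3] = 0-7 = -7 → [3, 6, 0, -7, 0, 1, 6, 0]
j=4: seq[4] = (-7)-0 = -7 → [3, 6, 0, -7, -7, 1, 6, 0]
j=5: seq[5] = (-7)-1 = -8 → [3, 6, 0, -7, -7, -8, 6, 0]
j=6: seq[6] = (-8)-6 = -14 → [3, 6, 0, -7, -7, -8, -14, 0]
j=7: seq[7] = (-14)-0 = -14 → [3, 6, 0, -7, -7, -8, -14, -14]
sum = -41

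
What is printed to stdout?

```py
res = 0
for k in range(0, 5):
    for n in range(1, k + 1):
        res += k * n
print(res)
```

k=1,n=1: res = 0+1 = 1
k=2,n=1: res = 1+2 = 3
k=2,n=2: res = 3+4 = 7
k=3,n=1: res = 7+3 = 10
k=3,n=2: res = 10+6 = 16
k=3,n=3: res = 16+9 = 25
k=4,n=1: res = 25+4 = 29
k=4,n=2: res = 29+8 = 37
k=4,n=3: res = 37+12 = 49
k=4,n=4: res = 49+16 = 65

65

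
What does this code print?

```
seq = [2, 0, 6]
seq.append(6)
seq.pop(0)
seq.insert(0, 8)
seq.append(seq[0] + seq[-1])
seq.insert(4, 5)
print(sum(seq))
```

39

append 6 → [2, 0, 6, 6]
pop(0) removes 2 → [0, 6, 6]
insert 8 at 0 → [8, 0, 6, 6]
append seq[0]+seq[-1] = 8+6 = 14 → [8, 0, 6, 6, 14]
insert 5 at 4 → [8, 0, 6, 6, 5, 14]
sum = 39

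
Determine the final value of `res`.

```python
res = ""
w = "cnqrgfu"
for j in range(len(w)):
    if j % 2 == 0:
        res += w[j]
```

'cqgu'

j=0: add 'c' → 'c'
j=1: skip
j=2: add 'q' → 'cq'
j=3: skip
j=4: add 'g' → 'cqg'
j=5: skip
j=6: add 'u' → 'cqgu'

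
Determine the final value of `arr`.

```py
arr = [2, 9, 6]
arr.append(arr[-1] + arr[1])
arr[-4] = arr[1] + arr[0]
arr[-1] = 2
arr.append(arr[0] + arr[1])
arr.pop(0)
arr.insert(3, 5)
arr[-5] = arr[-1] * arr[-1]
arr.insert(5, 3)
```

append arr[-1]+arr[1] = 6+9 = 15 → [2, 9, 6, 15]
arr[-4] = arr[1]+arr[0] = 9+2 = 11 → [11, 9, 6, 15]
arr[-1] = 2 → [11, 9, 6, 2]
append arr[0]+arr[1] = 11+9 = 20 → [11, 9, 6, 2, 20]
pop(0) removes 11 → [9, 6, 2, 20]
insert 5 at 3 → [9, 6, 2, 5, 20]
arr[-5] = arr[-1]*arr[-1] = 20*20 = 400 → [400, 6, 2, 5, 20]
insert 3 at 5 → [400, 6, 2, 5, 20, 3]

[400, 6, 2, 5, 20, 3]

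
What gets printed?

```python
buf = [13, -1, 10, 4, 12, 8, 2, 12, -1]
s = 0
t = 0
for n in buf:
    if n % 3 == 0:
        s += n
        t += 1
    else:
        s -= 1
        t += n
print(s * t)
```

n=13: not %3==0, s = 0-1 = -1; t=13
n=-1: not %3==0, s = (-1)-1 = -2; t=12
n=10: not %3==0, s = (-2)-1 = -3; t=22
n=4: not %3==0, s = (-3)-1 = -4; t=26
n=12: %3==0, s = (-4)+12 = 8; t=27
n=8: not %3==0, s = 8-1 = 7; t=35
n=2: not %3==0, s = 7-1 = 6; t=37
n=12: %3==0, s = 6+12 = 18; t=38
n=-1: not %3==0, s = 18-1 = 17; t=37
s*t = 17*37 = 629

629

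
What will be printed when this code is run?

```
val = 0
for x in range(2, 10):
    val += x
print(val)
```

44

x=2: val = 0+2 = 2
x=3: val = 2+3 = 5
x=4: val = 5+4 = 9
x=5: val = 9+5 = 14
x=6: val = 14+6 = 20
x=7: val = 20+7 = 27
x=8: val = 27+8 = 35
x=9: val = 35+9 = 44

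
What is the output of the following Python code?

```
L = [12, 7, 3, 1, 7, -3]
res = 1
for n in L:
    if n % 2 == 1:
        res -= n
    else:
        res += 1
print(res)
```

n=12: not odd, res = 1+1 = 2
n=7: odd, res = 2-7 = -5
n=3: odd, res = (-5)-3 = -8
n=1: odd, res = (-8)-1 = -9
n=7: odd, res = (-9)-7 = -16
n=-3: odd, res = (-16)-(-3) = -13

-13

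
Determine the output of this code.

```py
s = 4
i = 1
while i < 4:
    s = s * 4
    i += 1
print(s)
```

i=1: s = 4*4 = 16
i=2: s = 16*4 = 64
i=3: s = 64*4 = 256

256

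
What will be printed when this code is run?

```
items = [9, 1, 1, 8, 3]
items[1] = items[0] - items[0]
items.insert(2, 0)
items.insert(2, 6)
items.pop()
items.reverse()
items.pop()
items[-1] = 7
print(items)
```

items[1] = items[0]-items[0] = 9-9 = 0 → [9, 0, 1, 8, 3]
insert 0 at 2 → [9, 0, 0, 1, 8, 3]
insert 6 at 2 → [9, 0, 6, 0, 1, 8, 3]
pop() removes 3 → [9, 0, 6, 0, 1, 8]
reverse → [8, 1, 0, 6, 0, 9]
pop() removes 9 → [8, 1, 0, 6, 0]
items[-1] = 7 → [8, 1, 0, 6, 7]

[8, 1, 0, 6, 7]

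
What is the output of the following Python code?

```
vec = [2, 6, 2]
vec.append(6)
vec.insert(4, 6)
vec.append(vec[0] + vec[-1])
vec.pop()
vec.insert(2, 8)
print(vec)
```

append 6 → [2, 6, 2, 6]
insert 6 at 4 → [2, 6, 2, 6, 6]
append vec[0]+vec[-1] = 2+6 = 8 → [2, 6, 2, 6, 6, 8]
pop() removes 8 → [2, 6, 2, 6, 6]
insert 8 at 2 → [2, 6, 8, 2, 6, 6]

[2, 6, 8, 2, 6, 6]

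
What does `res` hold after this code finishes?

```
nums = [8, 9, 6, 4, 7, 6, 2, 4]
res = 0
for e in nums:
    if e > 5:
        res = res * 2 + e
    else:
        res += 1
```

e=8: >5, res = 0*2+8 = 8
e=9: >5, res = 8*2+9 = 25
e=6: >5, res = 25*2+6 = 56
e=4: not >5, res = 56+1 = 57
e=7: >5, res = 57*2+7 = 121
e=6: >5, res = 121*2+6 = 248
e=2: not >5, res = 248+1 = 249
e=4: not >5, res = 249+1 = 250

250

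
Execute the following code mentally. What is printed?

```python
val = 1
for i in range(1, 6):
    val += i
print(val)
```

16

i=1: val = 1+1 = 2
i=2: val = 2+2 = 4
i=3: val = 4+3 = 7
i=4: val = 7+4 = 11
i=5: val = 11+5 = 16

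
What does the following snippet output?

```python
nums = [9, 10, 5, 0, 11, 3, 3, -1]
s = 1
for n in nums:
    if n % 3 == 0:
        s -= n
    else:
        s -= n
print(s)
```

-39

n=9: %3==0, s = 1-9 = -8
n=10: not %3==0, s = (-8)-10 = -18
n=5: not %3==0, s = (-18)-5 = -23
n=0: %3==0, s = (-23)-0 = -23
n=11: not %3==0, s = (-23)-11 = -34
n=3: %3==0, s = (-34)-3 = -37
n=3: %3==0, s = (-37)-3 = -40
n=-1: not %3==0, s = (-40)-(-1) = -39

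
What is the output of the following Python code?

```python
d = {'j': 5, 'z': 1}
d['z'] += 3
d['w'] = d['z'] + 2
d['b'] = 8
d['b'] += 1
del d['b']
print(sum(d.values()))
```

15

d['z'] = 1+3 = 4 → {'j': 5, 'z': 4}
d['w'] = d['z']+2 = 6 → {'j': 5, 'z': 4, 'w': 6}
d['b'] = 8 → {'j': 5, 'z': 4, 'w': 6, 'b': 8}
d['b'] = 8+1 = 9 → {'j': 5, 'z': 4, 'w': 6, 'b': 9}
del 'b' → {'j': 5, 'z': 4, 'w': 6}
sum of values = 15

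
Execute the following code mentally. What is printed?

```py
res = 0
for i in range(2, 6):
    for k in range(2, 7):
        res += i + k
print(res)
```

i=2,k=2: res = 0+4 = 4
i=2,k=3: res = 4+5 = 9
i=2,k=4: res = 9+6 = 15
i=2,k=5: res = 15+7 = 22
i=2,k=6: res = 22+8 = 30
i=3,k=2: res = 30+5 = 35
i=3,k=3: res = 35+6 = 41
i=3,k=4: res = 41+7 = 48
i=3,k=5: res = 48+8 = 56
i=3,k=6: res = 56+9 = 65
i=4,k=2: res = 65+6 = 71
i=4,k=3: res = 71+7 = 78
i=4,k=4: res = 78+8 = 86
i=4,k=5: res = 86+9 = 95
i=4,k=6: res = 95+10 = 105
i=5,k=2: res = 105+7 = 112
i=5,k=3: res = 112+8 = 120
i=5,k=4: res = 120+9 = 129
i=5,k=5: res = 129+10 = 139
i=5,k=6: res = 139+11 = 150

150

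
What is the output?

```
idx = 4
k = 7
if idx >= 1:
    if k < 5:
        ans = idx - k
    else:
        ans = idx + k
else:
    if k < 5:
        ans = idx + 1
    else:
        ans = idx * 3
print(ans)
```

idx=4, k=7
idx >= 1 is True; k < 5 is False
→ ans = idx + k = 11

11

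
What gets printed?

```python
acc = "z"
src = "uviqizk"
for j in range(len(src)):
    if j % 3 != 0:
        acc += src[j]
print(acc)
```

zviiz

j=0: skip
j=1: add 'v' → 'zv'
j=2: add 'i' → 'zvi'
j=3: skip
j=4: add 'i' → 'zvii'
j=5: add 'z' → 'zviiz'
j=6: skip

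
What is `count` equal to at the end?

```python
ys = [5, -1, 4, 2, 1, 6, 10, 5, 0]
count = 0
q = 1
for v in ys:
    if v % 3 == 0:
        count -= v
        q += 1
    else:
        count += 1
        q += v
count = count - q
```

v=5: not %3==0, count = 0+1 = 1; q=6
v=-1: not %3==0, count = 1+1 = 2; q=5
v=4: not %3==0, count = 2+1 = 3; q=9
v=2: not %3==0, count = 3+1 = 4; q=11
v=1: not %3==0, count = 4+1 = 5; q=12
v=6: %3==0, count = 5-6 = -1; q=13
v=10: not %3==0, count = (-1)+1 = 0; q=23
v=5: not %3==0, count = 0+1 = 1; q=28
v=0: %3==0, count = 1-0 = 1; q=29
count-q = 1-29 = -28

-28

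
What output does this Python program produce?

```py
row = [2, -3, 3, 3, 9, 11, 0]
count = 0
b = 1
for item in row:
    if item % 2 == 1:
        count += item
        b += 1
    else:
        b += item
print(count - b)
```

item=2: not odd; b=3
item=-3: odd, count = 0+(-3) = -3; b=4
item=3: odd, count = (-3)+3 = 0; b=5
item=3: odd, count = 0+3 = 3; b=6
item=9: odd, count = 3+9 = 12; b=7
item=11: odd, count = 12+11 = 23; b=8
item=0: not odd; b=8
count-b = 23-8 = 15

15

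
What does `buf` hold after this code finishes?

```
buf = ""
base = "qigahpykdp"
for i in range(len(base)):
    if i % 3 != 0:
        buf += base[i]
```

i=0: skip
i=1: add 'i' → 'i'
i=2: add 'g' → 'ig'
i=3: skip
i=4: add 'h' → 'igh'
i=5: add 'p' → 'ighp'
i=6: skip
i=7: add 'k' → 'ighpk'
i=8: add 'd' → 'ighpkd'
i=9: skip

'ighpkd'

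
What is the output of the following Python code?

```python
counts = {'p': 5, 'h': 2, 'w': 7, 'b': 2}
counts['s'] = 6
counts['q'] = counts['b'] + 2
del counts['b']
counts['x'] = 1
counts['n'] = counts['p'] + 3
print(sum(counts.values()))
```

33

counts['s'] = 6 → {'p': 5, 'h': 2, 'w': 7, 'b': 2, 's': 6}
counts['q'] = counts['b']+2 = 4 → {'p': 5, 'h': 2, 'w': 7, 'b': 2, 's': 6, 'q': 4}
del 'b' → {'p': 5, 'h': 2, 'w': 7, 's': 6, 'q': 4}
counts['x'] = 1 → {'p': 5, 'h': 2, 'w': 7, 's': 6, 'q': 4, 'x': 1}
counts['n'] = counts['p']+3 = 8 → {'p': 5, 'h': 2, 'w': 7, 's': 6, 'q': 4, 'x': 1, 'n': 8}
sum of values = 33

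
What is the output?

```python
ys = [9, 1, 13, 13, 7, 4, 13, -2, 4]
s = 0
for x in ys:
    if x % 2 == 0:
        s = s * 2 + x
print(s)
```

16

x=9: not even
x=1: not even
x=13: not even
x=13: not even
x=7: not even
x=4: even, s = 0*2+4 = 4
x=13: not even
x=-2: even, s = 4*2+(-2) = 6
x=4: even, s = 6*2+4 = 16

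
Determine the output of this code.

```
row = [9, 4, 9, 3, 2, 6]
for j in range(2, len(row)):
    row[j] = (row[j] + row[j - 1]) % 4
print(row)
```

[9, 4, 1, 0, 2, 0]

j=2: row[2] = (9+4)%4 = 1 → [9, 4, 1, 3, 2, 6]
j=3: row[3] = (3+1)%4 = 0 → [9, 4, 1, 0, 2, 6]
j=4: row[4] = (2+0)%4 = 2 → [9, 4, 1, 0, 2, 6]
j=5: row[5] = (6+2)%4 = 0 → [9, 4, 1, 0, 2, 0]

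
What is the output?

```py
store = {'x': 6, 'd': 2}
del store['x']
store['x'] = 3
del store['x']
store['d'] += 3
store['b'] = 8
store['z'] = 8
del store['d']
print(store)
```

{'b': 8, 'z': 8}

del 'x' → {'d': 2}
store['x'] = 3 → {'d': 2, 'x': 3}
del 'x' → {'d': 2}
store['d'] = 2+3 = 5 → {'d': 5}
store['b'] = 8 → {'d': 5, 'b': 8}
store['z'] = 8 → {'d': 5, 'b': 8, 'z': 8}
del 'd' → {'b': 8, 'z': 8}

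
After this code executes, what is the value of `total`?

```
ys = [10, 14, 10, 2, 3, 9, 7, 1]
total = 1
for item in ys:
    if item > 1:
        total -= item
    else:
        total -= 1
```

item=10: >1, total = 1-10 = -9
item=14: >1, total = (-9)-14 = -23
item=10: >1, total = (-23)-10 = -33
item=2: >1, total = (-33)-2 = -35
item=3: >1, total = (-35)-3 = -38
item=9: >1, total = (-38)-9 = -47
item=7: >1, total = (-47)-7 = -54
item=1: not >1, total = (-54)-1 = -55

-55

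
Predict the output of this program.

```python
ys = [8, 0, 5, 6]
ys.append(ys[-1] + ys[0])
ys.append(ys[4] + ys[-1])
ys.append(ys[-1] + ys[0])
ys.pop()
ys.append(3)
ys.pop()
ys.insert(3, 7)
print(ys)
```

append ys[-1]+ys[0] = 6+8 = 14 → [8, 0, 5, 6, 14]
append ys[4]+ys[-1] = 14+14 = 28 → [8, 0, 5, 6, 14, 28]
append ys[-1]+ys[0] = 28+8 = 36 → [8, 0, 5, 6, 14, 28, 36]
pop() removes 36 → [8, 0, 5, 6, 14, 28]
append 3 → [8, 0, 5, 6, 14, 28, 3]
pop() removes 3 → [8, 0, 5, 6, 14, 28]
insert 7 at 3 → [8, 0, 5, 7, 6, 14, 28]

[8, 0, 5, 7, 6, 14, 28]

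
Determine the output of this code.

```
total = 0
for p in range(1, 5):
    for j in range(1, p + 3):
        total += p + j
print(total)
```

102

p=1,j=1: total = 0+2 = 2
p=1,j=2: total = 2+3 = 5
p=1,j=3: total = 5+4 = 9
p=2,j=1: total = 9+3 = 12
p=2,j=2: total = 12+4 = 16
p=2,j=3: total = 16+5 = 21
p=2,j=4: total = 21+6 = 27
p=3,j=1: total = 27+4 = 31
p=3,j=2: total = 31+5 = 36
p=3,j=3: total = 36+6 = 42
p=3,j=4: total = 42+7 = 49
p=3,j=5: total = 49+8 = 57
p=4,j=1: total = 57+5 = 62
p=4,j=2: total = 62+6 = 68
p=4,j=3: total = 68+7 = 75
p=4,j=4: total = 75+8 = 83
p=4,j=5: total = 83+9 = 92
p=4,j=6: total = 92+10 = 102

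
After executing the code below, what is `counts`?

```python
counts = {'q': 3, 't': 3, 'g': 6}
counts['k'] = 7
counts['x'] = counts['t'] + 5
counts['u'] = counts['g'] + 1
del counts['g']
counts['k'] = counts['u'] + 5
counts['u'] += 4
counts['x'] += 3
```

{'q': 3, 't': 3, 'k': 12, 'x': 11, 'u': 11}

counts['k'] = 7 → {'q': 3, 't': 3, 'g': 6, 'k': 7}
counts['x'] = counts['t']+5 = 8 → {'q': 3, 't': 3, 'g': 6, 'k': 7, 'x': 8}
counts['u'] = counts['g']+1 = 7 → {'q': 3, 't': 3, 'g': 6, 'k': 7, 'x': 8, 'u': 7}
del 'g' → {'q': 3, 't': 3, 'k': 7, 'x': 8, 'u': 7}
counts['k'] = counts['u']+5 = 12 → {'q': 3, 't': 3, 'k': 12, 'x': 8, 'u': 7}
counts['u'] = 7+4 = 11 → {'q': 3, 't': 3, 'k': 12, 'x': 8, 'u': 11}
counts['x'] = 8+3 = 11 → {'q': 3, 't': 3, 'k': 12, 'x': 11, 'u': 11}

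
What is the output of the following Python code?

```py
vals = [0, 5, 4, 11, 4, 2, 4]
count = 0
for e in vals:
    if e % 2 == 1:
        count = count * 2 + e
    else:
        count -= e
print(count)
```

e=0: not odd, count = 0-0 = 0
e=5: odd, count = 0*2+5 = 5
e=4: not odd, count = 5-4 = 1
e=11: odd, count = 1*2+11 = 13
e=4: not odd, count = 13-4 = 9
e=2: not odd, count = 9-2 = 7
e=4: not odd, count = 7-4 = 3

3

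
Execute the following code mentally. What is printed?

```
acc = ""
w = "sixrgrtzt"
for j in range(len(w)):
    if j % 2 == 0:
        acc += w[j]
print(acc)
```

sxgtt

j=0: add 's' → 's'
j=1: skip
j=2: add 'x' → 'sx'
j=3: skip
j=4: add 'g' → 'sxg'
j=5: skip
j=6: add 't' → 'sxgt'
j=7: skip
j=8: add 't' → 'sxgtt'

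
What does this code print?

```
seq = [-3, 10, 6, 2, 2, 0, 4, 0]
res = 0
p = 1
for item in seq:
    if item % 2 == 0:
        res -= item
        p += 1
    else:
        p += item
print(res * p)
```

-120

item=-3: not even; p=-2
item=10: even, res = 0-10 = -10; p=-1
item=6: even, res = (-10)-6 = -16; p=0
item=2: even, res = (-16)-2 = -18; p=1
item=2: even, res = (-18)-2 = -20; p=2
item=0: even, res = (-20)-0 = -20; p=3
item=4: even, res = (-20)-4 = -24; p=4
item=0: even, res = (-24)-0 = -24; p=5
res*p = (-24)*5 = -120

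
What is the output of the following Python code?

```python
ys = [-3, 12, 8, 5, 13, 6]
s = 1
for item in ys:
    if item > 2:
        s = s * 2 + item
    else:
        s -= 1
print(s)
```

308

item=-3: not >2, s = 1-1 = 0
item=12: >2, s = 0*2+12 = 12
item=8: >2, s = 12*2+8 = 32
item=5: >2, s = 32*2+5 = 69
item=13: >2, s = 69*2+13 = 151
item=6: >2, s = 151*2+6 = 308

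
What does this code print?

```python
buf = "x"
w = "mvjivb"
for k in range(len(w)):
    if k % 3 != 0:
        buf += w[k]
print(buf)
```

xvjvb

k=0: skip
k=1: add 'v' → 'xv'
k=2: add 'j' → 'xvj'
k=3: skip
k=4: add 'v' → 'xvjv'
k=5: add 'b' → 'xvjvb'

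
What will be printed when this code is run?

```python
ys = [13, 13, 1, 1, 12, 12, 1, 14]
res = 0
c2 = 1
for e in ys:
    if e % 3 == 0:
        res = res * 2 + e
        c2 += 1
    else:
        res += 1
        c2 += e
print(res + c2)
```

e=13: not %3==0, res = 0+1 = 1; c2=14
e=13: not %3==0, res = 1+1 = 2; c2=27
e=1: not %3==0, res = 2+1 = 3; c2=28
e=1: not %3==0, res = 3+1 = 4; c2=29
e=12: %3==0, res = 4*2+12 = 20; c2=30
e=12: %3==0, res = 20*2+12 = 52; c2=31
e=1: not %3==0, res = 52+1 = 53; c2=32
e=14: not %3==0, res = 53+1 = 54; c2=46
res+c2 = 54+46 = 100

100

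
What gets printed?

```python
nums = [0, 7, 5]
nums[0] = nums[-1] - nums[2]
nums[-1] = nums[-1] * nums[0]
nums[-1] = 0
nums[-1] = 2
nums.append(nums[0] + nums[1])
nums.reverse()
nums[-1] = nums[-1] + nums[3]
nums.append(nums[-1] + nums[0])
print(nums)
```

[7, 2, 7, 0, 7]

nums[0] = nums[-1]-nums[2] = 5-5 = 0 → [0, 7, 5]
nums[-1] = nums[-1]*nums[0] = 5*0 = 0 → [0, 7, 0]
nums[-1] = 0 → [0, 7, 0]
nums[-1] = 2 → [0, 7, 2]
append nums[0]+nums[1] = 0+7 = 7 → [0, 7, 2, 7]
reverse → [7, 2, 7, 0]
nums[-1] = nums[-1]+nums[3] = 0+0 = 0 → [7, 2, 7, 0]
append nums[-1]+nums[0] = 0+7 = 7 → [7, 2, 7, 0, 7]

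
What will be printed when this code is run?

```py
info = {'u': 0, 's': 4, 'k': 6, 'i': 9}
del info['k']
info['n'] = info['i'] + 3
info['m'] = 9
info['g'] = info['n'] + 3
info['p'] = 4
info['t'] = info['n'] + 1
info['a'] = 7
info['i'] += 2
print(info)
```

{'u': 0, 's': 4, 'i': 11, 'n': 12, 'm': 9, 'g': 15, 'p': 4, 't': 13, 'a': 7}

del 'k' → {'u': 0, 's': 4, 'i': 9}
info['n'] = info['i']+3 = 12 → {'u': 0, 's': 4, 'i': 9, 'n': 12}
info['m'] = 9 → {'u': 0, 's': 4, 'i': 9, 'n': 12, 'm': 9}
info['g'] = info['n']+3 = 15 → {'u': 0, 's': 4, 'i': 9, 'n': 12, 'm': 9, 'g': 15}
info['p'] = 4 → {'u': 0, 's': 4, 'i': 9, 'n': 12, 'm': 9, 'g': 15, 'p': 4}
info['t'] = info['n']+1 = 13 → {'u': 0, 's': 4, 'i': 9, 'n': 12, 'm': 9, 'g': 15, 'p': 4, 't': 13}
info['a'] = 7 → {'u': 0, 's': 4, 'i': 9, 'n': 12, 'm': 9, 'g': 15, 'p': 4, 't': 13, 'a': 7}
info['i'] = 9+2 = 11 → {'u': 0, 's': 4, 'i': 11, 'n': 12, 'm': 9, 'g': 15, 'p': 4, 't': 13, 'a': 7}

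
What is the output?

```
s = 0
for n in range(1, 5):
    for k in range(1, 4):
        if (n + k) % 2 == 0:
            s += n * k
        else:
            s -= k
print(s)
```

n=1,k=1: even sum, s = 0+1 = 1
n=1,k=2: odd sum, s = 1-2 = -1
n=1,k=3: even sum, s = (-1)+3 = 2
n=2,k=1: odd sum, s = 2-1 = 1
n=2,k=2: even sum, s = 1+4 = 5
n=2,k=3: odd sum, s = 5-3 = 2
n=3,k=1: even sum, s = 2+3 = 5
n=3,k=2: odd sum, s = 5-2 = 3
n=3,k=3: even sum, s = 3+9 = 12
n=4,k=1: odd sum, s = 12-1 = 11
n=4,k=2: even sum, s = 11+8 = 19
n=4,k=3: odd sum, s = 19-3 = 16

16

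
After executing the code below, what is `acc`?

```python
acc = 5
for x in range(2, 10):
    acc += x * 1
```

49

x=2: acc = 5+2*1 = 7
x=3: acc = 7+3*1 = 10
x=4: acc = 10+4*1 = 14
x=5: acc = 14+5*1 = 19
x=6: acc = 19+6*1 = 25
x=7: acc = 25+7*1 = 32
x=8: acc = 32+8*1 = 40
x=9: acc = 40+9*1 = 49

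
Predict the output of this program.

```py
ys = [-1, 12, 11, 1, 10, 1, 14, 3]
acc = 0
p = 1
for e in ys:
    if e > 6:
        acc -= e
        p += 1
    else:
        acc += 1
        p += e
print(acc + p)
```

e=-1: not >6, acc = 0+1 = 1; p=0
e=12: >6, acc = 1-12 = -11; p=1
e=11: >6, acc = (-11)-11 = -22; p=2
e=1: not >6, acc = (-22)+1 = -21; p=3
e=10: >6, acc = (-21)-10 = -31; p=4
e=1: not >6, acc = (-31)+1 = -30; p=5
e=14: >6, acc = (-30)-14 = -44; p=6
e=3: not >6, acc = (-44)+1 = -43; p=9
acc+p = (-43)+9 = -34

-34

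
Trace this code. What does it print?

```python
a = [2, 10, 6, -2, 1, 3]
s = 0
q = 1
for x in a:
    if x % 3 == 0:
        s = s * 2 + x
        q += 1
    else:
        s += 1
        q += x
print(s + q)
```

41

x=2: not %3==0, s = 0+1 = 1; q=3
x=10: not %3==0, s = 1+1 = 2; q=13
x=6: %3==0, s = 2*2+6 = 10; q=14
x=-2: not %3==0, s = 10+1 = 11; q=12
x=1: not %3==0, s = 11+1 = 12; q=13
x=3: %3==0, s = 12*2+3 = 27; q=14
s+q = 27+14 = 41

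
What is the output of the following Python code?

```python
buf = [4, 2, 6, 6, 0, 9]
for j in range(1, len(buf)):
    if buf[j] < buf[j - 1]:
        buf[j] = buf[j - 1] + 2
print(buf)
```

j=1: 2<4, buf[1] = 4+2 = 6 → [4, 6, 6, 6, 0, 9]
j=2: 6>=6, unchanged → [4, 6, 6, 6, 0, 9]
j=3: 6>=6, unchanged → [4, 6, 6, 6, 0, 9]
j=4: 0<6, buf[4] = 6+2 = 8 → [4, 6, 6, 6, 8, 9]
j=5: 9>=8, unchanged → [4, 6, 6, 6, 8, 9]

[4, 6, 6, 6, 8, 9]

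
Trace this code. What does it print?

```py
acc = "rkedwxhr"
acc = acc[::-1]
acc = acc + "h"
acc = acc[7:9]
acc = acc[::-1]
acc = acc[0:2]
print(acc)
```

hr

reverse → 'rhxwdekr'
+ 'h' → 'rhxwdekrh'
slice [7:9] → 'rh'
reverse → 'hr'
slice [0:2] → 'hr'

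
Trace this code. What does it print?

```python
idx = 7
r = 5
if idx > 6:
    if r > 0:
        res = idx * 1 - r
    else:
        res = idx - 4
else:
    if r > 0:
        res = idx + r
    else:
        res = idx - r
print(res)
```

idx=7, r=5
idx > 6 is True; r > 0 is True
→ res = idx * 1 - r = 2

2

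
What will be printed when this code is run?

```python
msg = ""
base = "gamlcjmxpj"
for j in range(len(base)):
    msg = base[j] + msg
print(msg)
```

jpxmjclmag

j=0: prepend 'g' → 'g'
j=1: prepend 'a' → 'ag'
j=2: prepend 'm' → 'mag'
j=3: prepend 'l' → 'lmag'
j=4: prepend 'c' → 'clmag'
j=5: prepend 'j' → 'jclmag'
j=6: prepend 'm' → 'mjclmag'
j=7: prepend 'x' → 'xmjclmag'
j=8: prepend 'p' → 'pxmjclmag'
j=9: prepend 'j' → 'jpxmjclmag'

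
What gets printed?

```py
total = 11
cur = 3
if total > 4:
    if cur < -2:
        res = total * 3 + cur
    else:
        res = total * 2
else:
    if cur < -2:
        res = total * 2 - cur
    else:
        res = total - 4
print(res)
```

22

total=11, cur=3
total > 4 is True; cur < -2 is False
→ res = total * 2 = 22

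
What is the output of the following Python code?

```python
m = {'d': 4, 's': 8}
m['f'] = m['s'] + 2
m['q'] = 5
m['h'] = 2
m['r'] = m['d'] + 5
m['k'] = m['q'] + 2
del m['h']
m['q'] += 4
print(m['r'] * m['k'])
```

m['f'] = m['s']+2 = 10 → {'d': 4, 's': 8, 'f': 10}
m['q'] = 5 → {'d': 4, 's': 8, 'f': 10, 'q': 5}
m['h'] = 2 → {'d': 4, 's': 8, 'f': 10, 'q': 5, 'h': 2}
m['r'] = m['d']+5 = 9 → {'d': 4, 's': 8, 'f': 10, 'q': 5, 'h': 2, 'r': 9}
m['k'] = m['q']+2 = 7 → {'d': 4, 's': 8, 'f': 10, 'q': 5, 'h': 2, 'r': 9, 'k': 7}
del 'h' → {'d': 4, 's': 8, 'f': 10, 'q': 5, 'r': 9, 'k': 7}
m['q'] = 5+4 = 9 → {'d': 4, 's': 8, 'f': 10, 'q': 9, 'r': 9, 'k': 7}
m['r']*m['k'] = 9*7 = 63

63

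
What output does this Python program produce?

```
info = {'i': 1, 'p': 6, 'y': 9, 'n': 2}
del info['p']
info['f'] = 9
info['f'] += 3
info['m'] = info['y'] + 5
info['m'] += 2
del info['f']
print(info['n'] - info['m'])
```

-14

del 'p' → {'i': 1, 'y': 9, 'n': 2}
info['f'] = 9 → {'i': 1, 'y': 9, 'n': 2, 'f': 9}
info['f'] = 9+3 = 12 → {'i': 1, 'y': 9, 'n': 2, 'f': 12}
info['m'] = info['y']+5 = 14 → {'i': 1, 'y': 9, 'n': 2, 'f': 12, 'm': 14}
info['m'] = 14+2 = 16 → {'i': 1, 'y': 9, 'n': 2, 'f': 12, 'm': 16}
del 'f' → {'i': 1, 'y': 9, 'n': 2, 'm': 16}
info['n']-info['m'] = 2-16 = -14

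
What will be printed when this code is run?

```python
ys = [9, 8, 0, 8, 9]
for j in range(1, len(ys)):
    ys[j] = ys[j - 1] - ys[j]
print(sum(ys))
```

j=1: ys[1] = 9-8 = 1 → [9, 1, 0, 8, 9]
j=2: ys[2] = 1-0 = 1 → [9, 1, 1, 8, 9]
j=3: ys[3] = 1-8 = -7 → [9, 1, 1, -7, 9]
j=4: ys[4] = (-7)-9 = -16 → [9, 1, 1, -7, -16]
sum = -12

-12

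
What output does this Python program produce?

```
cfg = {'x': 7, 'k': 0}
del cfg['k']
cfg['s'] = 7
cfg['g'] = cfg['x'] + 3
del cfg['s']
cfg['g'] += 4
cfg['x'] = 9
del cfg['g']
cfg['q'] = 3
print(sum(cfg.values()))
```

del 'k' → {'x': 7}
cfg['s'] = 7 → {'x': 7, 's': 7}
cfg['g'] = cfg['x']+3 = 10 → {'x': 7, 's': 7, 'g': 10}
del 's' → {'x': 7, 'g': 10}
cfg['g'] = 10+4 = 14 → {'x': 7, 'g': 14}
cfg['x'] = 9 → {'x': 9, 'g': 14}
del 'g' → {'x': 9}
cfg['q'] = 3 → {'x': 9, 'q': 3}
sum of values = 12

12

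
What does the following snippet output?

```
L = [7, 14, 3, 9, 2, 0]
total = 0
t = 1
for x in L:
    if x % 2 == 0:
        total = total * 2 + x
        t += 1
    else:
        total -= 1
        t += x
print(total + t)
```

67

x=7: not even, total = 0-1 = -1; t=8
x=14: even, total = (-1)*2+14 = 12; t=9
x=3: not even, total = 12-1 = 11; t=12
x=9: not even, total = 11-1 = 10; t=21
x=2: even, total = 10*2+2 = 22; t=22
x=0: even, total = 22*2+0 = 44; t=23
total+t = 44+23 = 67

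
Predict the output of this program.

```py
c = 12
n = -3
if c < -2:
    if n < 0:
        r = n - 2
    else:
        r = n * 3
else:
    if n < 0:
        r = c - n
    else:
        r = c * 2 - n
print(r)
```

15

c=12, n=-3
c < -2 is False; n < 0 is True
→ r = c - n = 15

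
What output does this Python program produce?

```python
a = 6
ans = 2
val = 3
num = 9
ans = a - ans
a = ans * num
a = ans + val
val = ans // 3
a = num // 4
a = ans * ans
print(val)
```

1

ans = 6-2 = 4
a = 4*9 = 36
a = 4+3 = 7
val = 4//3 = 1
a = 9//4 = 2
a = 4*4 = 16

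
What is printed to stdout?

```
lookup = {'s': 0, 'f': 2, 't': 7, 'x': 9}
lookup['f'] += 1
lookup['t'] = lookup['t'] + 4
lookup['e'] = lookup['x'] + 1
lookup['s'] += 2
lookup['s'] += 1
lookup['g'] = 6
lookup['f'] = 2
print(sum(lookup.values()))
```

lookup['f'] = 2+1 = 3 → {'s': 0, 'f': 3, 't': 7, 'x': 9}
lookup['t'] = lookup['t']+4 = 11 → {'s': 0, 'f': 3, 't': 11, 'x': 9}
lookup['e'] = lookup['x']+1 = 10 → {'s': 0, 'f': 3, 't': 11, 'x': 9, 'e': 10}
lookup['s'] = 0+2 = 2 → {'s': 2, 'f': 3, 't': 11, 'x': 9, 'e': 10}
lookup['s'] = 2+1 = 3 → {'s': 3, 'f': 3, 't': 11, 'x': 9, 'e': 10}
lookup['g'] = 6 → {'s': 3, 'f': 3, 't': 11, 'x': 9, 'e': 10, 'g': 6}
lookup['f'] = 2 → {'s': 3, 'f': 2, 't': 11, 'x': 9, 'e': 10, 'g': 6}
sum of values = 41

41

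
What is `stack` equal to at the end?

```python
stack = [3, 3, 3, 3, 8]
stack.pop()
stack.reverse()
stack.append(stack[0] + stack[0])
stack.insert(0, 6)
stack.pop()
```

[6, 3, 3, 3, 3]

pop() removes 8 → [3, 3, 3, 3]
reverse → [3, 3, 3, 3]
append stack[0]+stack[0] = 3+3 = 6 → [3, 3, 3, 3, 6]
insert 6 at 0 → [6, 3, 3, 3, 3, 6]
pop() removes 6 → [6, 3, 3, 3, 3]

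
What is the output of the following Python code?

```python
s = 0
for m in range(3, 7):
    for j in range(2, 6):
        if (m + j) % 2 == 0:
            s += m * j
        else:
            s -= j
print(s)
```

m=3,j=2: odd sum, s = 0-2 = -2
m=3,j=3: even sum, s = (-2)+9 = 7
m=3,j=4: odd sum, s = 7-4 = 3
m=3,j=5: even sum, s = 3+15 = 18
m=4,j=2: even sum, s = 18+8 = 26
m=4,j=3: odd sum, s = 26-3 = 23
m=4,j=4: even sum, s = 23+16 = 39
m=4,j=5: odd sum, s = 39-5 = 34
m=5,j=2: odd sum, s = 34-2 = 32
m=5,j=3: even sum, s = 32+15 = 47
m=5,j=4: odd sum, s = 47-4 = 43
m=5,j=5: even sum, s = 43+25 = 68
m=6,j=2: even sum, s = 68+12 = 80
m=6,j=3: odd sum, s = 80-3 = 77
m=6,j=4: even sum, s = 77+24 = 101
m=6,j=5: odd sum, s = 101-5 = 96

96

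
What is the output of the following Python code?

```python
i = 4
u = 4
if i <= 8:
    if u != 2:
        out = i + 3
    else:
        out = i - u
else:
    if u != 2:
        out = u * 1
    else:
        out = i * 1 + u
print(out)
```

7

i=4, u=4
i <= 8 is True; u != 2 is True
→ out = i + 3 = 7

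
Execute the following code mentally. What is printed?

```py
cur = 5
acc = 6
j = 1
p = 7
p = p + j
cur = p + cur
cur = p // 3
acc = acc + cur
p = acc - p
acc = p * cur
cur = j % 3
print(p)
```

p = 7+1 = 8
cur = 8+5 = 13
cur = 8//3 = 2
acc = 6+2 = 8
p = 8-8 = 0
acc = 0*2 = 0
cur = 1%3 = 1

0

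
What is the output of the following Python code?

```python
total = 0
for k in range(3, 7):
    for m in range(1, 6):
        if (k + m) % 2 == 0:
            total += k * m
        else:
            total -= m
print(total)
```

k=3,m=1: even sum, total = 0+3 = 3
k=3,m=2: odd sum, total = 3-2 = 1
k=3,m=3: even sum, total = 1+9 = 10
k=3,m=4: odd sum, total = 10-4 = 6
k=3,m=5: even sum, total = 6+15 = 21
k=4,m=1: odd sum, total = 21-1 = 20
k=4,m=2: even sum, total = 20+8 = 28
k=4,m=3: odd sum, total = 28-3 = 25
k=4,m=4: even sum, total = 25+16 = 41
k=4,m=5: odd sum, total = 41-5 = 36
k=5,m=1: even sum, total = 36+5 = 41
k=5,m=2: odd sum, total = 41-2 = 39
k=5,m=3: even sum, total = 39+15 = 54
k=5,m=4: odd sum, total = 54-4 = 50
k=5,m=5: even sum, total = 50+25 = 75
k=6,m=1: odd sum, total = 75-1 = 74
k=6,m=2: even sum, total = 74+12 = 86
k=6,m=3: odd sum, total = 86-3 = 83
k=6,m=4: even sum, total = 83+24 = 107
k=6,m=5: odd sum, total = 107-5 = 102

102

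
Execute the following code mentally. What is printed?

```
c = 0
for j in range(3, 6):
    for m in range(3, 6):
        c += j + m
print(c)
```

72

j=3,m=3: c = 0+6 = 6
j=3,m=4: c = 6+7 = 13
j=3,m=5: c = 13+8 = 21
j=4,m=3: c = 21+7 = 28
j=4,m=4: c = 28+8 = 36
j=4,m=5: c = 36+9 = 45
j=5,m=3: c = 45+8 = 53
j=5,m=4: c = 53+9 = 62
j=5,m=5: c = 62+10 = 72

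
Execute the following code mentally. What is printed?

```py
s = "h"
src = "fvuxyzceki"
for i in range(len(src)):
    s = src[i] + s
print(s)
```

ikeczyxuvfh

i=0: prepend 'f' → 'fh'
i=1: prepend 'v' → 'vfh'
i=2: prepend 'u' → 'uvfh'
i=3: prepend 'x' → 'xuvfh'
i=4: prepend 'y' → 'yxuvfh'
i=5: prepend 'z' → 'zyxuvfh'
i=6: prepend 'c' → 'czyxuvfh'
i=7: prepend 'e' → 'eczyxuvfh'
i=8: prepend 'k' → 'keczyxuvfh'
i=9: prepend 'i' → 'ikeczyxuvfh'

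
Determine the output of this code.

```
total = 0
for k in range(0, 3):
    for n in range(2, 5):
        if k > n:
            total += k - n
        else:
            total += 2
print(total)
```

k=0,n=2: not 0>2, total = 0+2 = 2
k=0,n=3: not 0>3, total = 2+2 = 4
k=0,n=4: not 0>4, total = 4+2 = 6
k=1,n=2: not 1>2, total = 6+2 = 8
k=1,n=3: not 1>3, total = 8+2 = 10
k=1,n=4: not 1>4, total = 10+2 = 12
k=2,n=2: not 2>2, total = 12+2 = 14
k=2,n=3: not 2>3, total = 14+2 = 16
k=2,n=4: not 2>4, total = 16+2 = 18

18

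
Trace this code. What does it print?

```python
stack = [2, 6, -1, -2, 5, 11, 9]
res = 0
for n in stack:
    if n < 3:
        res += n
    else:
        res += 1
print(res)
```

3

n=2: <3, res = 0+2 = 2
n=6: not <3, res = 2+1 = 3
n=-1: <3, res = 3+(-1) = 2
n=-2: <3, res = 2+(-2) = 0
n=5: not <3, res = 0+1 = 1
n=11: not <3, res = 1+1 = 2
n=9: not <3, res = 2+1 = 3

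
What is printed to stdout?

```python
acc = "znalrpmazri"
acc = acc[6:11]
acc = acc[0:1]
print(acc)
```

m

slice [6:11] → 'mazri'
slice [0:1] → 'm'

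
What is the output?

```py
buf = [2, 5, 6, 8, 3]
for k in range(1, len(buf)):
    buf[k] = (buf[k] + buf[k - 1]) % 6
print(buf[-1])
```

k=1: buf[1] = (5+2)%6 = 1 → [2, 1, 6, 8, 3]
k=2: buf[2] = (6+1)%6 = 1 → [2, 1, 1, 8, 3]
k=3: buf[3] = (8+1)%6 = 3 → [2, 1, 1, 3, 3]
k=4: buf[4] = (3+3)%6 = 0 → [2, 1, 1, 3, 0]

0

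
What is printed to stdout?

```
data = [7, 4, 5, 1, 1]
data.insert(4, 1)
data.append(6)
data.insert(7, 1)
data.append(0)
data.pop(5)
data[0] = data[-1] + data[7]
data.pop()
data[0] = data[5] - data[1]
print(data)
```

[2, 4, 5, 1, 1, 6, 1]

insert 1 at 4 → [7, 4, 5, 1, 1, 1]
append 6 → [7, 4, 5, 1, 1, 1, 6]
insert 1 at 7 → [7, 4, 5, 1, 1, 1, 6, 1]
append 0 → [7, 4, 5, 1, 1, 1, 6, 1, 0]
pop(5) removes 1 → [7, 4, 5, 1, 1, 6, 1, 0]
data[0] = data[-1]+data[7] = 0+0 = 0 → [0, 4, 5, 1, 1, 6, 1, 0]
pop() removes 0 → [0, 4, 5, 1, 1, 6, 1]
data[0] = data[5]-data[1] = 6-4 = 2 → [2, 4, 5, 1, 1, 6, 1]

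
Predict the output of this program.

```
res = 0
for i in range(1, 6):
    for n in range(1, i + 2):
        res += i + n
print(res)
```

i=1,n=1: res = 0+2 = 2
i=1,n=2: res = 2+3 = 5
i=2,n=1: res = 5+3 = 8
i=2,n=2: res = 8+4 = 12
i=2,n=3: res = 12+5 = 17
i=3,n=1: res = 17+4 = 21
i=3,n=2: res = 21+5 = 26
i=3,n=3: res = 26+6 = 32
i=3,n=4: res = 32+7 = 39
i=4,n=1: res = 39+5 = 44
i=4,n=2: res = 44+6 = 50
i=4,n=3: res = 50+7 = 57
i=4,n=4: res = 57+8 = 65
i=4,n=5: res = 65+9 = 74
i=5,n=1: res = 74+6 = 80
i=5,n=2: res = 80+7 = 87
i=5,n=3: res = 87+8 = 95
i=5,n=4: res = 95+9 = 104
i=5,n=5: res = 104+10 = 114
i=5,n=6: res = 114+11 = 125

125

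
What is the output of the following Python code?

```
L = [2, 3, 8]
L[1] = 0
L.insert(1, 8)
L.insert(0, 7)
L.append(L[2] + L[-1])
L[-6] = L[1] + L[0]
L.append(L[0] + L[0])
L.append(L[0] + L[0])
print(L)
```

[9, 2, 8, 0, 8, 16, 18, 18]

L[1] = 0 → [2, 0, 8]
insert 8 at 1 → [2, 8, 0, 8]
insert 7 at 0 → [7, 2, 8, 0, 8]
append L[2]+L[-1] = 8+8 = 16 → [7, 2, 8, 0, 8, 16]
L[-6] = L[1]+L[0] = 2+7 = 9 → [9, 2, 8, 0, 8, 16]
append L[0]+L[0] = 9+9 = 18 → [9, 2, 8, 0, 8, 16, 18]
append L[0]+L[0] = 9+9 = 18 → [9, 2, 8, 0, 8, 16, 18, 18]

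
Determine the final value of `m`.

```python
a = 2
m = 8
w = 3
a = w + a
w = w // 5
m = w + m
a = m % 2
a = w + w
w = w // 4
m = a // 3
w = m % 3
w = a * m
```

0

a = 3+2 = 5
w = 3//5 = 0
m = 0+8 = 8
a = 8%2 = 0
a = 0+0 = 0
w = 0//4 = 0
m = 0//3 = 0
w = 0%3 = 0
w = 0*0 = 0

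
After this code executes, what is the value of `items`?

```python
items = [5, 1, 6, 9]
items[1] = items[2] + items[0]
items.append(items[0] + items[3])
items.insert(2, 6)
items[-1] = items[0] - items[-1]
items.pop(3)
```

[5, 11, 6, 9, -9]

items[1] = items[2]+items[0] = 6+5 = 11 → [5, 11, 6, 9]
append items[0]+items[3] = 5+9 = 14 → [5, 11, 6, 9, 14]
insert 6 at 2 → [5, 11, 6, 6, 9, 14]
items[-1] = items[0]-items[-1] = 5-14 = -9 → [5, 11, 6, 6, 9, -9]
pop(3) removes 6 → [5, 11, 6, 9, -9]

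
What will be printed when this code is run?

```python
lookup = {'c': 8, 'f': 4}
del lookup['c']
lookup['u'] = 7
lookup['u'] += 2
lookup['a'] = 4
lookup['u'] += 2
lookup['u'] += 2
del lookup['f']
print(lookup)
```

del 'c' → {'f': 4}
lookup['u'] = 7 → {'f': 4, 'u': 7}
lookup['u'] = 7+2 = 9 → {'f': 4, 'u': 9}
lookup['a'] = 4 → {'f': 4, 'u': 9, 'a': 4}
lookup['u'] = 9+2 = 11 → {'f': 4, 'u': 11, 'a': 4}
lookup['u'] = 11+2 = 13 → {'f': 4, 'u': 13, 'a': 4}
del 'f' → {'u': 13, 'a': 4}

{'u': 13, 'a': 4}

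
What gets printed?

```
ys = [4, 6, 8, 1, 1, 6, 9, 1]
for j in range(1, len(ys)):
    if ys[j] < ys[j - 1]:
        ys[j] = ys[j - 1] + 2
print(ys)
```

j=1: 6>=4, unchanged → [4, 6, 8, 1, 1, 6, 9, 1]
j=2: 8>=6, unchanged → [4, 6, 8, 1, 1, 6, 9, 1]
j=3: 1<8, ys[3] = 8+2 = 10 → [4, 6, 8, 10, 1, 6, 9, 1]
j=4: 1<10, ys[4] = 10+2 = 12 → [4, 6, 8, 10, 12, 6, 9, 1]
j=5: 6<12, ys[5] = 12+2 = 14 → [4, 6, 8, 10, 12, 14, 9, 1]
j=6: 9<14, ys[6] = 14+2 = 16 → [4, 6, 8, 10, 12, 14, 16, 1]
j=7: 1<16, ys[7] = 16+2 = 18 → [4, 6, 8, 10, 12, 14, 16, 18]

[4, 6, 8, 10, 12, 14, 16, 18]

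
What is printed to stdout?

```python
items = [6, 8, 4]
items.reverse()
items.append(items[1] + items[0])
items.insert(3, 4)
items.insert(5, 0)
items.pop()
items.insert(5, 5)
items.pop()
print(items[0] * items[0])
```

16

reverse → [4, 8, 6]
append items[1]+items[0] = 8+4 = 12 → [4, 8, 6, 12]
insert 4 at 3 → [4, 8, 6, 4, 12]
insert 0 at 5 → [4, 8, 6, 4, 12, 0]
pop() removes 0 → [4, 8, 6, 4, 12]
insert 5 at 5 → [4, 8, 6, 4, 12, 5]
pop() removes 5 → [4, 8, 6, 4, 12]
items[0]*items[0] = 4*4 = 16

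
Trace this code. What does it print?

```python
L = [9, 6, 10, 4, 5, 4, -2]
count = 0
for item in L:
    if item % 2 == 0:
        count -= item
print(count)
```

-22

item=9: not even
item=6: even, count = 0-6 = -6
item=10: even, count = (-6)-10 = -16
item=4: even, count = (-16)-4 = -20
item=5: not even
item=4: even, count = (-20)-4 = -24
item=-2: even, count = (-24)-(-2) = -22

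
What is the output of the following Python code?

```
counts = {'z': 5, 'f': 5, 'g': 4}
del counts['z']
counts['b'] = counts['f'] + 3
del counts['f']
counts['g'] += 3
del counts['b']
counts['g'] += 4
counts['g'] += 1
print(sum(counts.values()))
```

del 'z' → {'f': 5, 'g': 4}
counts['b'] = counts['f']+3 = 8 → {'f': 5, 'g': 4, 'b': 8}
del 'f' → {'g': 4, 'b': 8}
counts['g'] = 4+3 = 7 → {'g': 7, 'b': 8}
del 'b' → {'g': 7}
counts['g'] = 7+4 = 11 → {'g': 11}
counts['g'] = 11+1 = 12 → {'g': 12}
sum of values = 12

12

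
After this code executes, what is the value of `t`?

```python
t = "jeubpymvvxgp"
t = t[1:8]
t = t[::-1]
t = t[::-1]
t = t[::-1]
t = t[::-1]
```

'eubpymv'

slice [1:8] → 'eubpymv'
reverse → 'vmypbue'
reverse → 'eubpymv'
reverse → 'vmypbue'
reverse → 'eubpymv'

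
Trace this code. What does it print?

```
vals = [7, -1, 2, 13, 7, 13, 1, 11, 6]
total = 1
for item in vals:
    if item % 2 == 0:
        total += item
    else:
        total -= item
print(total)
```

item=7: not even, total = 1-7 = -6
item=-1: not even, total = (-6)-(-1) = -5
item=2: even, total = (-5)+2 = -3
item=13: not even, total = (-3)-13 = -16
item=7: not even, total = (-16)-7 = -23
item=13: not even, total = (-23)-13 = -36
item=1: not even, total = (-36)-1 = -37
item=11: not even, total = (-37)-11 = -48
item=6: even, total = (-48)+6 = -42

-42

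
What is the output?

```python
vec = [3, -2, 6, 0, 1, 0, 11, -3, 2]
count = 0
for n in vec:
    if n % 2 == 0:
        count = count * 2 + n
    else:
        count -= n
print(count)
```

-98

n=3: not even, count = 0-3 = -3
n=-2: even, count = (-3)*2+(-2) = -8
n=6: even, count = (-8)*2+6 = -10
n=0: even, count = (-10)*2+0 = -20
n=1: not even, count = (-20)-1 = -21
n=0: even, count = (-21)*2+0 = -42
n=11: not even, count = (-42)-11 = -53
n=-3: not even, count = (-53)-(-3) = -50
n=2: even, count = (-50)*2+2 = -98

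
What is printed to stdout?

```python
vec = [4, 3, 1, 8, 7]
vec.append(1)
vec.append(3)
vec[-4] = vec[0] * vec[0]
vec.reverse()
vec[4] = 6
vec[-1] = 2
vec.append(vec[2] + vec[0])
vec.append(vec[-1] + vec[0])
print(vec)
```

[3, 1, 7, 16, 6, 3, 2, 10, 13]

append 1 → [4, 3, 1, 8, 7, 1]
append 3 → [4, 3, 1, 8, 7, 1, 3]
vec[-4] = vec[0]*vec[0] = 4*4 = 16 → [4, 3, 1, 16, 7, 1, 3]
reverse → [3, 1, 7, 16, 1, 3, 4]
vec[4] = 6 → [3, 1, 7, 16, 6, 3, 4]
vec[-1] = 2 → [3, 1, 7, 16, 6, 3, 2]
append vec[2]+vec[0] = 7+3 = 10 → [3, 1, 7, 16, 6, 3, 2, 10]
append vec[-1]+vec[0] = 10+3 = 13 → [3, 1, 7, 16, 6, 3, 2, 10, 13]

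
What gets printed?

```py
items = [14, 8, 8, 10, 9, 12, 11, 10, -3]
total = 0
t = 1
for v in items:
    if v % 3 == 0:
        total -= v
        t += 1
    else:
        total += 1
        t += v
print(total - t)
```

-77

v=14: not %3==0, total = 0+1 = 1; t=15
v=8: not %3==0, total = 1+1 = 2; t=23
v=8: not %3==0, total = 2+1 = 3; t=31
v=10: not %3==0, total = 3+1 = 4; t=41
v=9: %3==0, total = 4-9 = -5; t=42
v=12: %3==0, total = (-5)-12 = -17; t=43
v=11: not %3==0, total = (-17)+1 = -16; t=54
v=10: not %3==0, total = (-16)+1 = -15; t=64
v=-3: %3==0, total = (-15)-(-3) = -12; t=65
total-t = (-12)-65 = -77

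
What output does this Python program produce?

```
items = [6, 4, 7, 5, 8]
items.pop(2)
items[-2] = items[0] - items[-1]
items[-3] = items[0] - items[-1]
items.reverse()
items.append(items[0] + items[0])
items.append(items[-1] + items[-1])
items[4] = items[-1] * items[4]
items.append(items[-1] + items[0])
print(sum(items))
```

594

pop(2) removes 7 → [6, 4, 5, 8]
items[-2] = items[0]-items[-1] = 6-8 = -2 → [6, 4, -2, 8]
items[-3] = items[0]-items[-1] = 6-8 = -2 → [6, -2, -2, 8]
reverse → [8, -2, -2, 6]
append items[0]+items[0] = 8+8 = 16 → [8, -2, -2, 6, 16]
append items[-1]+items[-1] = 16+16 = 32 → [8, -2, -2, 6, 16, 32]
items[4] = items[-1]*items[4] = 32*16 = 512 → [8, -2, -2, 6, 512, 32]
append items[-1]+items[0] = 32+8 = 40 → [8, -2, -2, 6, 512, 32, 40]
sum = 594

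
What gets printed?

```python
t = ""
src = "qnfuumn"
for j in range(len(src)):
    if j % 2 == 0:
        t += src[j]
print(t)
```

j=0: add 'q' → 'q'
j=1: skip
j=2: add 'f' → 'qf'
j=3: skip
j=4: add 'u' → 'qfu'
j=5: skip
j=6: add 'n' → 'qfun'

qfun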